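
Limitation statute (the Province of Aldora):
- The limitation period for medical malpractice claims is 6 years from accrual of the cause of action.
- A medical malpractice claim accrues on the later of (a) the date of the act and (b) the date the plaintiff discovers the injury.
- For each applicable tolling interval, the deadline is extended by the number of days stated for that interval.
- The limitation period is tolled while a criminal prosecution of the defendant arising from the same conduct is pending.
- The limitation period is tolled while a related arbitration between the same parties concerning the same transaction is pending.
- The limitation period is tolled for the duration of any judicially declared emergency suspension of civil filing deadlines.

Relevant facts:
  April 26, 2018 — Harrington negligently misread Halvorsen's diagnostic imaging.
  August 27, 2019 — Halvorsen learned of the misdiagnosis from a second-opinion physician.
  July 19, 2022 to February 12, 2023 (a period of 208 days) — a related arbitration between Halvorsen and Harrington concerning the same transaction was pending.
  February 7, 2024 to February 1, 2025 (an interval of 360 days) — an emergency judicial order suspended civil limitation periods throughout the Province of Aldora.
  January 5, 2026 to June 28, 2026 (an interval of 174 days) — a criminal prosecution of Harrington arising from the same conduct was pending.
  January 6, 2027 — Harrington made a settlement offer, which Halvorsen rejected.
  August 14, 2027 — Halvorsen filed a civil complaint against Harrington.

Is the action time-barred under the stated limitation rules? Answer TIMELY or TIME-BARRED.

TIMELY

Because discovery on August 27, 2019 post-dates the April 26, 2018 act, accrual under the later-of rule falls on August 27, 2019.
The untolled deadline — 6 years after August 27, 2019 — is August 27, 2025.
The pending related arbitration from July 19, 2022 to February 12, 2023 tolled the period for 208 days, extending the deadline to March 23, 2026.
The emergency suspension of filing deadlines from February 7, 2024 to February 1, 2025 tolled the period for 360 days, extending the deadline to March 18, 2027.
The pending criminal prosecution from January 5, 2026 to June 28, 2026 tolled the period for 174 days, extending the deadline to September 8, 2027.
Nothing else in the chronology tolls or restarts the period.
Halvorsen filed on August 14, 2027, before the September 8, 2027 deadline, so the action is timely.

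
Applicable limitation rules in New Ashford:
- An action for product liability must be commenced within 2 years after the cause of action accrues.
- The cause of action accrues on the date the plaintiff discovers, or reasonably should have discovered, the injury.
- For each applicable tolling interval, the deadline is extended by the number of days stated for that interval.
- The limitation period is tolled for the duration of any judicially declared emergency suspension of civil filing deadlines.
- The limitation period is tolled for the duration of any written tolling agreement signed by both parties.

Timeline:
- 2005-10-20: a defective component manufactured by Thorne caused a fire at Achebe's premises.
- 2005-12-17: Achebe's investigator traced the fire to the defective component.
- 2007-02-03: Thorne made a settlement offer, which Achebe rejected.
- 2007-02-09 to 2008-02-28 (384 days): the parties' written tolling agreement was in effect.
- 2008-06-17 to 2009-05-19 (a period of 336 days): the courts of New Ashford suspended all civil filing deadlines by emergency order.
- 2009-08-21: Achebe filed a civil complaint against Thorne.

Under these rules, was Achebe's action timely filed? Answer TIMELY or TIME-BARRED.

Under the discovery rule, the claim accrued on 2005-12-17, when Achebe discovered the injury — not on the 2005-10-20 date of the underlying act.
Adding the 2 years base period to 2005-12-17 gives a deadline of 2007-12-17, before any tolling.
The written tolling agreement from 2007-02-09 to 2008-02-28 tolled the period for 384 days, extending the deadline to 2009-01-04.
The period was tolled for 336 days by the emergency suspension of filing deadlines (2008-06-17 to 2009-05-19), pushing the deadline to 2009-12-06.
Nothing else in the chronology tolls or restarts the period.
Filing on 2009-08-21 beat the 2009-12-06 deadline — the action is timely.

TIMELY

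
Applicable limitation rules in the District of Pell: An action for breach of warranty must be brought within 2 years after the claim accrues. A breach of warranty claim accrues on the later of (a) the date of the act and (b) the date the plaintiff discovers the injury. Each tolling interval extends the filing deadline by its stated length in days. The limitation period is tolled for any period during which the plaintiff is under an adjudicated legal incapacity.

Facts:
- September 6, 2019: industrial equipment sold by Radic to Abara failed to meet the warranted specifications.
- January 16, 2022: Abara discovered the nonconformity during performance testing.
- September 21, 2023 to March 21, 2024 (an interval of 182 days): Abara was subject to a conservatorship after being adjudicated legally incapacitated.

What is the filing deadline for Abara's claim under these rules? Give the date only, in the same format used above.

Taking the later of the act (September 6, 2019) and discovery (January 16, 2022), the claim accrued on January 16, 2022.
2 years from January 16, 2022 is January 16, 2024.
The plaintiff's legal incapacity from September 21, 2023 to March 21, 2024 tolled the period for 182 days, extending the deadline to July 16, 2024.

July 16, 2024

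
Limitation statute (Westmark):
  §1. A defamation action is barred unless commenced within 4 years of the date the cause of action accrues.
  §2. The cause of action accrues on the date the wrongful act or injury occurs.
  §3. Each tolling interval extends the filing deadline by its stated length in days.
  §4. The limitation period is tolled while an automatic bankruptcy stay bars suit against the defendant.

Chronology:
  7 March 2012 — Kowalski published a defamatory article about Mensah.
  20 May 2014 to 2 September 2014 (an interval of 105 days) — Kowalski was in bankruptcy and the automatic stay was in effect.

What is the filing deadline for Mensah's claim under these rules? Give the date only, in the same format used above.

20 June 2016

The limitation period began to run on 7 March 2012.
4 years from 7 March 2012 is 7 March 2016.
The automatic bankruptcy stay from 20 May 2014 to 2 September 2014 tolled the period for 105 days, extending the deadline to 20 June 2016.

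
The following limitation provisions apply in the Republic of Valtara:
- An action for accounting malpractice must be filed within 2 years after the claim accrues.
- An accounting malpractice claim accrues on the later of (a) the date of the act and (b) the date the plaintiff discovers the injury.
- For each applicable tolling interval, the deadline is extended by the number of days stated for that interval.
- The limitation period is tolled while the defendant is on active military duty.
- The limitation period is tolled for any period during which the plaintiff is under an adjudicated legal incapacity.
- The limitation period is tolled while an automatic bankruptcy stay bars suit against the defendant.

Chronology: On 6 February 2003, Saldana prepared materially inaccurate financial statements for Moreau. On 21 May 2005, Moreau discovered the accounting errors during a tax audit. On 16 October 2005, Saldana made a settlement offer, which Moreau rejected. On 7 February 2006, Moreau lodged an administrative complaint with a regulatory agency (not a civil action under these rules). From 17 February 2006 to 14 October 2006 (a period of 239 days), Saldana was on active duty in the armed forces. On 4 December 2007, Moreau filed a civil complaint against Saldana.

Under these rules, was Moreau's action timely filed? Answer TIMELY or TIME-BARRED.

Taking the later of the act (6 February 2003) and discovery (21 May 2005), the claim accrued on 21 May 2005.
Adding the 2 years base period to 21 May 2005 gives a deadline of 21 May 2007, before any tolling.
Because the defendant's active military service ran from 17 February 2006 to 14 October 2006, the deadline is extended by 239 days to 15 January 2008.
None of the other events listed affects the running of the period under the stated rules.
Moreau filed on 4 December 2007, before the 15 January 2008 deadline, so the action is timely.

TIMELY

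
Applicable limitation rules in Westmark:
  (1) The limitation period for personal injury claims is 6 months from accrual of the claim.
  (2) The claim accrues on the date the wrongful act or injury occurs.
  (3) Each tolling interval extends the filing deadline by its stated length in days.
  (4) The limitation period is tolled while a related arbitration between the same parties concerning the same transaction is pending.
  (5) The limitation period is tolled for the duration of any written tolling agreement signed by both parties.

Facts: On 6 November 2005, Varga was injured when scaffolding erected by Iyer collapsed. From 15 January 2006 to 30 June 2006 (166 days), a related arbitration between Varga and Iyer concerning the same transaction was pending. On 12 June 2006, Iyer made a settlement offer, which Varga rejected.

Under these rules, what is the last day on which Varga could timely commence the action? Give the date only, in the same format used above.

The claim accrued on 6 November 2005, when the wrongful act occurred.
Adding the 6 months base period to 6 November 2005 gives a deadline of 6 May 2006, before any tolling.
Because the pending related arbitration ran from 15 January 2006 to 30 June 2006, the deadline is extended by 166 days to 19 October 2006.
None of the other events listed affects the running of the period under the stated rules.

19 October 2006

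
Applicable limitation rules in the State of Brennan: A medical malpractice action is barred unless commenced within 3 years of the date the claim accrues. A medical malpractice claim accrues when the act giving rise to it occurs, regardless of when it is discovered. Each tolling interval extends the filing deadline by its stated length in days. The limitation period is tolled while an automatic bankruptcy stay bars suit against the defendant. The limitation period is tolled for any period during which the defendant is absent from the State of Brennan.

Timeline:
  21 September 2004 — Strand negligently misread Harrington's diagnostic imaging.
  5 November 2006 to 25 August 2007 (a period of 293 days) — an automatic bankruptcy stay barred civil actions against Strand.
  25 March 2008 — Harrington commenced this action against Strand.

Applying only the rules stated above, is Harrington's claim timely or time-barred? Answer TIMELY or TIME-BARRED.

TIMELY

The claim accrued on 21 September 2004, when the wrongful act occurred.
The untolled deadline — 3 years after 21 September 2004 — is 21 September 2007.
Because the automatic bankruptcy stay ran from 5 November 2006 to 25 August 2007, the deadline is extended by 293 days to 10 July 2008.
Harrington filed on 25 March 2008, before the 10 July 2008 deadline, so the action is timely.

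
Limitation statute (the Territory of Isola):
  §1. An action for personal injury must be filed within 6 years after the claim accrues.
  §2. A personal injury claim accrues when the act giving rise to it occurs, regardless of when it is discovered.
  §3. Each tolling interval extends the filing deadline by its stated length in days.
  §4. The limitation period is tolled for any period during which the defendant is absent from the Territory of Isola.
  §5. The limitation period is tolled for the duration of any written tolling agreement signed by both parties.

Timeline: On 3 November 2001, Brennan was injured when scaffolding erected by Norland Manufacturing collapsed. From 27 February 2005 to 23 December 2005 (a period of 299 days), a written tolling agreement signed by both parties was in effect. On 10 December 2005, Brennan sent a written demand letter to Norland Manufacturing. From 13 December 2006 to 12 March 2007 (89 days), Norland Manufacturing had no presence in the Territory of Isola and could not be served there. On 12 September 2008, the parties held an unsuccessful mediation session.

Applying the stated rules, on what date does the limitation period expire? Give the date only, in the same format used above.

25 November 2008

The claim accrued on 3 November 2001, when the wrongful act occurred.
Adding the 6 years base period to 3 November 2001 gives a deadline of 3 November 2007, before any tolling.
The written tolling agreement from 27 February 2005 to 23 December 2005 tolled the period for 299 days, extending the deadline to 28 August 2008.
The defendant's absence from the jurisdiction from 13 December 2006 to 12 March 2007 tolled the period for 89 days, extending the deadline to 25 November 2008.
None of the other events listed affects the running of the period under the stated rules.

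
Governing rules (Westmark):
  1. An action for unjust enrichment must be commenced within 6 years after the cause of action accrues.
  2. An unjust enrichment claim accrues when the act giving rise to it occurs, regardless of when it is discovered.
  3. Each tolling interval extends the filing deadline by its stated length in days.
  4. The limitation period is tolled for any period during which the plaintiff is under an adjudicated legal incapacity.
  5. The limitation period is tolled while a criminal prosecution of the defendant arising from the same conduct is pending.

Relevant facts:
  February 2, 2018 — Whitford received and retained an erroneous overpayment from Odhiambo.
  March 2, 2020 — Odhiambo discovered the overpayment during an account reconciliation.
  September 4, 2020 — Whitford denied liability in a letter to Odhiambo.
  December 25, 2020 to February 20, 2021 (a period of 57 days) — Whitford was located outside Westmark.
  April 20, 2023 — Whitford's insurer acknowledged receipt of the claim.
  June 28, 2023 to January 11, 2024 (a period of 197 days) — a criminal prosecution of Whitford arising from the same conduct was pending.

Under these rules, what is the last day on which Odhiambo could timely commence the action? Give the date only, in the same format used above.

Accrual is governed by the date of the act, so the period began to run on February 2, 2018; the later discovery on March 2, 2020 is irrelevant under the stated rule.
The untolled deadline — 6 years after February 2, 2018 — is February 2, 2024.
Because the pending criminal prosecution ran from June 28, 2023 to January 11, 2024, the deadline is extended by 197 days to August 17, 2024.
No stated provision tolls the period for the defendant's absence, so the interval from December 25, 2020 to February 20, 2021 has no effect on the deadline.
Nothing else in the chronology tolls or restarts the period.

August 17, 2024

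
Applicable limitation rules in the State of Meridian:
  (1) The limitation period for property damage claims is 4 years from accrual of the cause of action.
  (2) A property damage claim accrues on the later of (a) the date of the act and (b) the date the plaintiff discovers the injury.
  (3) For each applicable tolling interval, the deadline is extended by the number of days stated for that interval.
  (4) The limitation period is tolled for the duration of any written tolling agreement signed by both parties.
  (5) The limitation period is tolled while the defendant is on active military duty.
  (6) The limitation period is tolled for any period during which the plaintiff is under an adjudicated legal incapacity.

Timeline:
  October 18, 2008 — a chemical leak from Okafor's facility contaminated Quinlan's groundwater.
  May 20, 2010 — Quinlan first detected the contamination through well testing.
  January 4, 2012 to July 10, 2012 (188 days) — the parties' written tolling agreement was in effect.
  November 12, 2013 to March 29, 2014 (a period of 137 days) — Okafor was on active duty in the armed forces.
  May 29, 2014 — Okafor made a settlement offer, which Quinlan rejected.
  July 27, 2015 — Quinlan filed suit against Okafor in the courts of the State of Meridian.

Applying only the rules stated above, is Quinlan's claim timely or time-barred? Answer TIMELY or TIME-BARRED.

TIME-BARRED

Because discovery on May 20, 2010 post-dates the October 18, 2008 act, accrual under the later-of rule falls on May 20, 2010.
Adding the 4 years base period to May 20, 2010 gives a deadline of May 20, 2014, before any tolling.
Because the written tolling agreement ran from January 4, 2012 to July 10, 2012, the deadline is extended by 188 days to November 24, 2014.
The defendant's active military service from November 12, 2013 to March 29, 2014 tolled the period for 137 days, extending the deadline to April 10, 2015.
None of the other events listed affects the running of the period under the stated rules.
Quinlan filed on July 27, 2015, after the April 10, 2015 deadline, so the action is time-barred.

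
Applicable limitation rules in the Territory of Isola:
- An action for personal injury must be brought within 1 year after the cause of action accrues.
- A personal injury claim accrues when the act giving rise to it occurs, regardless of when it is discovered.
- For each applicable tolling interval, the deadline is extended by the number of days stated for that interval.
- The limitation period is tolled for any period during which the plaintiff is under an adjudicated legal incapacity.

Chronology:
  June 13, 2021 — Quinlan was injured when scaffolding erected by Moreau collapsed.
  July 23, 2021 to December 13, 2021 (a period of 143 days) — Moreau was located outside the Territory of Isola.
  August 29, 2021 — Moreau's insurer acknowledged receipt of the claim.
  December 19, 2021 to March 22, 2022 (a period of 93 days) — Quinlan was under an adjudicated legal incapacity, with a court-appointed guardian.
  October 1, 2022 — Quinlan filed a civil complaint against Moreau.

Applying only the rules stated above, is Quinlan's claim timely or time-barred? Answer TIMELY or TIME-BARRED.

The claim accrued on June 13, 2021, when the wrongful act occurred.
Adding the 1 year base period to June 13, 2021 gives a deadline of June 13, 2022, before any tolling.
The plaintiff's legal incapacity from December 19, 2021 to March 22, 2022 tolled the period for 93 days, extending the deadline to September 14, 2022.
No stated provision tolls the period for the defendant's absence, so the interval from July 23, 2021 to December 13, 2021 has no effect on the deadline.
The other events in the timeline have no effect on the limitation period under the stated rules.
Quinlan filed on October 1, 2022, after the September 14, 2022 deadline, so the action is time-barred.

TIME-BARRED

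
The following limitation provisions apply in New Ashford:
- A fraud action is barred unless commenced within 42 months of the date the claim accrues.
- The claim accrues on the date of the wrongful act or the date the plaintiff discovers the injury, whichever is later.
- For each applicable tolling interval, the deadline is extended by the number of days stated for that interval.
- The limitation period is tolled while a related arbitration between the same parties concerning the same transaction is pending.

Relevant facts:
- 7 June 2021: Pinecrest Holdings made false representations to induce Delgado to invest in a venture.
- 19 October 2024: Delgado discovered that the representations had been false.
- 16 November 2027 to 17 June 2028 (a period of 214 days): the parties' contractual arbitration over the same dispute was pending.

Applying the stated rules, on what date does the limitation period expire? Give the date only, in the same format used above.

19 November 2028

Because discovery on 19 October 2024 post-dates the 7 June 2021 act, accrual under the later-of rule falls on 19 October 2024.
42 months from 19 October 2024 is 19 April 2028.
The period was tolled for 214 days by the pending related arbitration (16 November 2027 to 17 June 2028), pushing the deadline to 19 November 2028.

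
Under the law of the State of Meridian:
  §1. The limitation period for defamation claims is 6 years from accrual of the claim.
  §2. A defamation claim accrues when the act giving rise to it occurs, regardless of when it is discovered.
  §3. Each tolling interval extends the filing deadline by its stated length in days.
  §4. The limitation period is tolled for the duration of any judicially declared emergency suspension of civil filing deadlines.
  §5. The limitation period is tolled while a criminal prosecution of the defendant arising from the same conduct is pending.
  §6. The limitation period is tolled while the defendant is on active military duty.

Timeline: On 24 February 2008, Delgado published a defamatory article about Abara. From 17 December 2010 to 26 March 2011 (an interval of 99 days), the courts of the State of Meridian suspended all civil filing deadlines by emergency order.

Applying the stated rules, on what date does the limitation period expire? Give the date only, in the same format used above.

3 June 2014

The claim accrued on 24 February 2008, the date of the act.
The untolled deadline — 6 years after 24 February 2008 — is 24 February 2014.
The emergency suspension of filing deadlines from 17 December 2010 to 26 March 2011 tolled the period for 99 days, extending the deadline to 3 June 2014.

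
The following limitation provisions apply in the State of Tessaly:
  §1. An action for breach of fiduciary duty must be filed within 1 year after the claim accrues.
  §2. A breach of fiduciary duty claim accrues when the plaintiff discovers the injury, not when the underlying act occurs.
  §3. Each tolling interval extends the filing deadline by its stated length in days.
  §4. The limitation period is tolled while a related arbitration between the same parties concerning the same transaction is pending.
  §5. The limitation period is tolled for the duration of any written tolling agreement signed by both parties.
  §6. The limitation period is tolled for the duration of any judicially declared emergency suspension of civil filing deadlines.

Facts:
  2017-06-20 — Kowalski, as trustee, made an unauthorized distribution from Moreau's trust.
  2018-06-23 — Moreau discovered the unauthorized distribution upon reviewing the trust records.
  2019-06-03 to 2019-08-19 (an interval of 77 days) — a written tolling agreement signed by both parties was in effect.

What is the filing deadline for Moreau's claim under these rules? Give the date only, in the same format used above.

Under the discovery rule, the claim accrued on 2018-06-23, when Moreau discovered the injury — not on the 2017-06-20 date of the underlying act.
1 year from 2018-06-23 is 2019-06-23.
The written tolling agreement from 2019-06-03 to 2019-08-19 tolled the period for 77 days, extending the deadline to 2019-09-08.

2019-09-08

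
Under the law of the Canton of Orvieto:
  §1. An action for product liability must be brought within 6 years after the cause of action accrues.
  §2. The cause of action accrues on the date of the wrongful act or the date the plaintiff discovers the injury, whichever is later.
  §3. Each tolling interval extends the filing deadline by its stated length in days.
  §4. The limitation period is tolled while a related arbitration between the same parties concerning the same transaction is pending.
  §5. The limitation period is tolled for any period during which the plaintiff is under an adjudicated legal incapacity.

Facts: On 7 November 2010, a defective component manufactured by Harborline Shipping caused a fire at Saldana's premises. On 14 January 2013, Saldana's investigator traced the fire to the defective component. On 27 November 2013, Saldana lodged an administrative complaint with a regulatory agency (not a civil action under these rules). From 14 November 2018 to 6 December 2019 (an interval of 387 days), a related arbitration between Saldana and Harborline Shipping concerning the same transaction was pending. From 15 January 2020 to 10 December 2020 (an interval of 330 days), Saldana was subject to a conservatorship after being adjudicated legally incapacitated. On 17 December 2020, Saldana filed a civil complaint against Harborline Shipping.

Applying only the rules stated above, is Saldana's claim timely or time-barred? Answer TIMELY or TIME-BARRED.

The claim accrued on 14 January 2013 — the later of the 7 November 2010 act and the 14 January 2013 discovery.
6 years from 14 January 2013 is 14 January 2019.
The pending related arbitration from 14 November 2018 to 6 December 2019 tolled the period for 387 days, extending the deadline to 5 February 2020.
The period was tolled for 330 days by the plaintiff's legal incapacity (15 January 2020 to 10 December 2020), pushing the deadline to 31 December 2020.
Nothing else in the chronology tolls or restarts the period.
Saldana filed on 17 December 2020, before the 31 December 2020 deadline, so the action is timely.

TIMELY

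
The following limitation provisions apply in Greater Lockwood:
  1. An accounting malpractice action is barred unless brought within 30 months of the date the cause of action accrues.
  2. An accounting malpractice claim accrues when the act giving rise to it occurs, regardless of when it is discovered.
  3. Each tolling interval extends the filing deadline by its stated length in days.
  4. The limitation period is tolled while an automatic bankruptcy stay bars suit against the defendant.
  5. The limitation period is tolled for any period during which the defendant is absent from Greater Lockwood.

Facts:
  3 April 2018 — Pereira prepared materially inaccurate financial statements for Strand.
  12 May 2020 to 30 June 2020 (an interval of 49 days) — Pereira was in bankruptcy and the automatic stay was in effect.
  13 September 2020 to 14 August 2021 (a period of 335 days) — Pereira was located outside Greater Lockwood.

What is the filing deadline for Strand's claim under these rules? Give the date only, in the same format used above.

The limitation period began to run on 3 April 2018.
Adding the 30 months base period to 3 April 2018 gives a deadline of 3 October 2020, before any tolling.
The period was tolled for 49 days by the automatic bankruptcy stay (12 May 2020 to 30 June 2020), pushing the deadline to 21 November 2020.
Because the defendant's absence from the jurisdiction ran from 13 September 2020 to 14 August 2021, the deadline is extended by 335 days to 22 October 2021.

22 October 2021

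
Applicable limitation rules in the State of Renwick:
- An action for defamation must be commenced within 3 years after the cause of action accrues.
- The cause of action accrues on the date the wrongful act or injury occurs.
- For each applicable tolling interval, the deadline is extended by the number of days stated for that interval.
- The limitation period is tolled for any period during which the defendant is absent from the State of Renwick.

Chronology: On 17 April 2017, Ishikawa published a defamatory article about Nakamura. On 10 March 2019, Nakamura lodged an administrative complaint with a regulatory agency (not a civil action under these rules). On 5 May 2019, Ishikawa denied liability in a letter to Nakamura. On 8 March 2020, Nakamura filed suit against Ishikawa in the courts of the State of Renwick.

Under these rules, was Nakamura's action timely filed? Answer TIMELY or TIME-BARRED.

The claim accrued on 17 April 2017, when the wrongful act occurred.
3 years from 17 April 2017 is 17 April 2020.
The other events in the timeline have no effect on the limitation period under the stated rules.
Filing on 8 March 2020 beat the 17 April 2020 deadline — the action is timely.

TIMELY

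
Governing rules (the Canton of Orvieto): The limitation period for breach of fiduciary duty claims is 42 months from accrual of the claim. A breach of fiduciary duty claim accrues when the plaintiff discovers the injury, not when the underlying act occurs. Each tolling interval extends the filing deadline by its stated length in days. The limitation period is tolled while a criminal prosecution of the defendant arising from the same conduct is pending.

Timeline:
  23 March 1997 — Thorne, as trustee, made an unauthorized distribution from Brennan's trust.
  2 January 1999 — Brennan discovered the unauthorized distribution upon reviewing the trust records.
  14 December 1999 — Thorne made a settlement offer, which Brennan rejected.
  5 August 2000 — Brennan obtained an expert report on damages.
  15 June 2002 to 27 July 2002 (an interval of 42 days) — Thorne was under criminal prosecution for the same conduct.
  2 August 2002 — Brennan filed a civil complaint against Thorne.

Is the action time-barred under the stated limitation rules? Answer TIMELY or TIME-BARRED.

Accrual is tied to discovery, so the period began on 2 January 1999 rather than on 23 March 1997 when the act occurred.
Adding the 42 months base period to 2 January 1999 gives a deadline of 2 July 2002, before any tolling.
Because the pending criminal prosecution ran from 15 June 2002 to 27 July 2002, the deadline is extended by 42 days to 13 August 2002.
Nothing else in the chronology tolls or restarts the period.
Filing on 2 August 2002 beat the 13 August 2002 deadline — the action is timely.

TIMELY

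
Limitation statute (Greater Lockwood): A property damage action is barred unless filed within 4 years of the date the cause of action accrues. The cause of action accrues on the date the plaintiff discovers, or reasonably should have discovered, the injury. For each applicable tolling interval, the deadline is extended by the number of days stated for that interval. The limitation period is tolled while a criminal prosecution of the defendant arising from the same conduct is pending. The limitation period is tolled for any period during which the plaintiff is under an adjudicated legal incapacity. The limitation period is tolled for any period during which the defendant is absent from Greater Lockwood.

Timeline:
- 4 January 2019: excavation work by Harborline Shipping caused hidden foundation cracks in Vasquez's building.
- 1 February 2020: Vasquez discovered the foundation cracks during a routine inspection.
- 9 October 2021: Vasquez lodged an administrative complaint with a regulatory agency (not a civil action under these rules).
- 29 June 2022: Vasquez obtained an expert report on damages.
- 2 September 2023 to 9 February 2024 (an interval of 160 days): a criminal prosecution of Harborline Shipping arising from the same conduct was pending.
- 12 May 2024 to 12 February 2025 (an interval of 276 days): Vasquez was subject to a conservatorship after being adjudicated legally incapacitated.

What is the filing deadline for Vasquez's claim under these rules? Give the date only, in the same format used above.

12 April 2025

Accrual is tied to discovery, so the period began on 1 February 2020 rather than on 4 January 2019 when the act occurred.
The untolled deadline — 4 years after 1 February 2020 — is 1 February 2024.
Because the pending criminal prosecution ran from 2 September 2023 to 9 February 2024, the deadline is extended by 160 days to 10 July 2024.
The period was tolled for 276 days by the plaintiff's legal incapacity (12 May 2024 to 12 February 2025), pushing the deadline to 12 April 2025.
None of the other events listed affects the running of the period under the stated rules.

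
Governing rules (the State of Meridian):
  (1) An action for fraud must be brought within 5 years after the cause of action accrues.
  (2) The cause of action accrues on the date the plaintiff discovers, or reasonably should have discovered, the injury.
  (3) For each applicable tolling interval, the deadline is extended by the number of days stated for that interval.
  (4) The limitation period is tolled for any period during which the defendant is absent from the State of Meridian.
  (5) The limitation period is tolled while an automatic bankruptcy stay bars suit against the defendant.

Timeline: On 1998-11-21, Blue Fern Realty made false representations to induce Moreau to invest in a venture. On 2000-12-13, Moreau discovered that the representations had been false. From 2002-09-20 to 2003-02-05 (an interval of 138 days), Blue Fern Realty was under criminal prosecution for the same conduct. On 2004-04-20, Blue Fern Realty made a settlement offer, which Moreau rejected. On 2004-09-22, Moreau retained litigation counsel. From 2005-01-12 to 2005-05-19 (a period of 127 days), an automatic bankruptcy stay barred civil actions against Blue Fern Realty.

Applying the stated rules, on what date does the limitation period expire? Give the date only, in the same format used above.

2006-04-19

The claim did not accrue until Moreau discovered the injury on 2000-12-13; the 1998-11-21 act date does not start the clock under the stated rule.
Adding the 5 years base period to 2000-12-13 gives a deadline of 2005-12-13, before any tolling.
Because the automatic bankruptcy stay ran from 2005-01-12 to 2005-05-19, the deadline is extended by 127 days to 2006-04-19.
Although a criminal prosecution ran from 2002-09-20 to 2003-02-05, the stated rules do not make that a tolling event, so it is disregarded.
Nothing else in the chronology tolls or restarts the period.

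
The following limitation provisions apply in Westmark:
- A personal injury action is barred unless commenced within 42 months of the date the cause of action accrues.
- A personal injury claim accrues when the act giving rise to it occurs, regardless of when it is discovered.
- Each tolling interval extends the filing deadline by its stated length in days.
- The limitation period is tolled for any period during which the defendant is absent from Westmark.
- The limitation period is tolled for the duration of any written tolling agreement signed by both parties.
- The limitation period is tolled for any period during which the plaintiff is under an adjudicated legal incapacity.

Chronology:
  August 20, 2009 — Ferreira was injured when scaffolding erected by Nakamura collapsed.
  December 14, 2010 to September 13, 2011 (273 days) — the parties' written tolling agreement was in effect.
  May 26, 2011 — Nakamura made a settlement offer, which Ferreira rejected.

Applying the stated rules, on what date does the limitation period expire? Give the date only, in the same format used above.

November 20, 2013

The claim accrued on August 20, 2009, when the wrongful act occurred.
The untolled deadline — 42 months after August 20, 2009 — is February 20, 2013.
The period was tolled for 273 days by the written tolling agreement (December 14, 2010 to September 13, 2011), pushing the deadline to November 20, 2013.
The other events in the timeline have no effect on the limitation period under the stated rules.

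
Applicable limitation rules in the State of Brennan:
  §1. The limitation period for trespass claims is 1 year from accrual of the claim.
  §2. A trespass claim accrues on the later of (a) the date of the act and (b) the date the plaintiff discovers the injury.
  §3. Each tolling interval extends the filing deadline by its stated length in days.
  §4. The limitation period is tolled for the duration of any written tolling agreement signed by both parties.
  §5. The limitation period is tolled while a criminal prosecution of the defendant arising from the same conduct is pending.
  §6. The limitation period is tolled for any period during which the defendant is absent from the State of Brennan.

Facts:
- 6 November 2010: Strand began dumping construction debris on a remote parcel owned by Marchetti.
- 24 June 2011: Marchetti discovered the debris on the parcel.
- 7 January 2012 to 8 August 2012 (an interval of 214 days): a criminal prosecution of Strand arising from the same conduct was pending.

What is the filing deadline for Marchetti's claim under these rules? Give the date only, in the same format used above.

24 January 2013

Because discovery on 24 June 2011 post-dates the 6 November 2010 act, accrual under the later-of rule falls on 24 June 2011.
1 year from 24 June 2011 is 24 June 2012.
The period was tolled for 214 days by the pending criminal prosecution (7 January 2012 to 8 August 2012), pushing the deadline to 24 January 2013.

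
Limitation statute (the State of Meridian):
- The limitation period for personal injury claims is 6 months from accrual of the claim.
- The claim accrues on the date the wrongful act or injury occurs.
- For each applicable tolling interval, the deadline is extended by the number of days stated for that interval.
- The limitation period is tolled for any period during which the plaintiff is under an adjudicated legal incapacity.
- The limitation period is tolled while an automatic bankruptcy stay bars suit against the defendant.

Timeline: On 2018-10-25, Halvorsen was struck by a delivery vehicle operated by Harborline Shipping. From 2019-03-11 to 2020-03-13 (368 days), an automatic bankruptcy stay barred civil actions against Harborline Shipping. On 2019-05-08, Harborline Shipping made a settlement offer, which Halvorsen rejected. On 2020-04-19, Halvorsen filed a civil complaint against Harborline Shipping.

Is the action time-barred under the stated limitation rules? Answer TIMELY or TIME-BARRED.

TIMELY

The limitation period began to run on 2018-10-25.
The untolled deadline — 6 months after 2018-10-25 — is 2019-04-25.
Because the automatic bankruptcy stay ran from 2019-03-11 to 2020-03-13, the deadline is extended by 368 days to 2020-04-27.
Nothing else in the chronology tolls or restarts the period.
The 2020-04-19 filing precedes the 2020-04-27 deadline; the claim is timely.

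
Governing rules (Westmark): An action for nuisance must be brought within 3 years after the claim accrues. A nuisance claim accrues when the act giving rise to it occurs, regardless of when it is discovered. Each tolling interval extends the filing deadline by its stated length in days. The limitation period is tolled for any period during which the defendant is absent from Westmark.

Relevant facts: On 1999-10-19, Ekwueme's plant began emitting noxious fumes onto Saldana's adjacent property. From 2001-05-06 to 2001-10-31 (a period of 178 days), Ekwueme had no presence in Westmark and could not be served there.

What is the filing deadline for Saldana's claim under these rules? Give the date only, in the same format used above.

The limitation period began to run on 1999-10-19.
The untolled deadline — 3 years after 1999-10-19 — is 2002-10-19.
The period was tolled for 178 days by the defendant's absence from the jurisdiction (2001-05-06 to 2001-10-31), pushing the deadline to 2003-04-15.

2003-04-15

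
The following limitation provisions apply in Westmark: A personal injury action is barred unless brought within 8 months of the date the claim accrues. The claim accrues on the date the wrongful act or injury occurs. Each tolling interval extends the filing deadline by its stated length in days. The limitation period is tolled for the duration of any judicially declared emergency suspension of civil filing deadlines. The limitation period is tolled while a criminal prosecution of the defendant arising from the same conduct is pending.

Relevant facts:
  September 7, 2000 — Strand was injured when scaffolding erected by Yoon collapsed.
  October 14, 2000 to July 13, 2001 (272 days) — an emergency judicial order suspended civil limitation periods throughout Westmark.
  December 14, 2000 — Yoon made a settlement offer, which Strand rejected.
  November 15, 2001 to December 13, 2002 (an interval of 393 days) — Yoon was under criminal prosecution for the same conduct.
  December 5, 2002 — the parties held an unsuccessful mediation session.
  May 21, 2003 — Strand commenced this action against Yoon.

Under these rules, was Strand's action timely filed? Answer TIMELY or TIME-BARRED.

TIME-BARRED

The claim accrued on September 7, 2000, when the wrongful act occurred.
Adding the 8 months base period to September 7, 2000 gives a deadline of May 7, 2001, before any tolling.
The emergency suspension of filing deadlines from October 14, 2000 to July 13, 2001 tolled the period for 272 days, extending the deadline to February 3, 2002.
Because the pending criminal prosecution ran from November 15, 2001 to December 13, 2002, the deadline is extended by 393 days to March 3, 2003.
The other events in the timeline have no effect on the limitation period under the stated rules.
Strand filed on May 21, 2003, after the March 3, 2003 deadline, so the action is time-barred.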